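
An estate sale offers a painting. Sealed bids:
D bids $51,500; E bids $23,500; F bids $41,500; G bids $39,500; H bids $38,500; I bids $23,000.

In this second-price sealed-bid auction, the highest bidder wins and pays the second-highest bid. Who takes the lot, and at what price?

Second-price sealed-bid auction: the highest bidder wins and pays the second-highest bid.
Bids in order: 51,500 (D) > 41,500 (F) > 39,500 (G) > 38,500 (H) > 23,500 (E) > 23,000 (I)
Second-price: D pays F's bid of $41,500.

D pays $41,500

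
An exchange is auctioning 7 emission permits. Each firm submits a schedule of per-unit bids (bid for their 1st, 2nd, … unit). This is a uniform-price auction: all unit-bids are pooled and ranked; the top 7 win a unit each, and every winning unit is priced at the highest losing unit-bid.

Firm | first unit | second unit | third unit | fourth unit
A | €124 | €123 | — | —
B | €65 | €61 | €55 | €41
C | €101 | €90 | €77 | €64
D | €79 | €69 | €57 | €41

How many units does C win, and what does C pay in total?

Merging the schedules and taking the best 7: 124 (A-1), 123 (A-2), 101 (C-1), 90 (C-2), 79 (D-1), 77 (C-3), 69 (D-2)
Highest rejected unit-bid = €65.
C wins 3 unit(s) at €65 each.

C: 3 units, pays €195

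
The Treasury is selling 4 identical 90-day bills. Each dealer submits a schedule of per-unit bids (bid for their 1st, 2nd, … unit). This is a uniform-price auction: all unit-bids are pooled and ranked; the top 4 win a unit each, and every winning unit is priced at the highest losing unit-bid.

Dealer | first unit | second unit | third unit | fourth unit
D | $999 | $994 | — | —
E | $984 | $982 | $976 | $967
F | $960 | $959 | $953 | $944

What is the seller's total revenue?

Total revenue: $3,904

Pooled unit-bids ranked (top 4): 999 (D-1), 994 (D-2), 984 (E-1), 982 (E-2)
Highest rejected unit-bid = $976.
Allocation: D 2, E 2. Every unit priced at $976.
Revenue = 4 × 976 = $3,904.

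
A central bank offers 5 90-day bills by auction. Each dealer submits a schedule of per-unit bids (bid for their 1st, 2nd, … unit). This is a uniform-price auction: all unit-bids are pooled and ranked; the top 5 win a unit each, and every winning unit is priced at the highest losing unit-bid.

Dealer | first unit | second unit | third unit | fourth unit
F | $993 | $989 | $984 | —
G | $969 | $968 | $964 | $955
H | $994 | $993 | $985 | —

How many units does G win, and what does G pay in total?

G: 0 units, pays $0

Pooled unit-bids ranked (top 5): 994 (H-1), 993 (F-1), 993 (H-2), 989 (F-2), 985 (H-3)
The (k+1)-th unit-bid is $984.
G wins 0 unit(s) at $984 each.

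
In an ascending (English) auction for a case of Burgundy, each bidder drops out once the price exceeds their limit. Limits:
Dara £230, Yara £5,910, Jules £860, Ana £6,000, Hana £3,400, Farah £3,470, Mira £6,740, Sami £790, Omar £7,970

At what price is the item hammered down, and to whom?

Rule: the price rises until one bidder remains; the winner pays the price at which the last rival dropped out.
Sorting limits: 7,970 (Omar) > 6,740 (Mira) > 6,000 (Ana) > 5,910 (Yara) > 3,470 (Farah) > 3,400 (Hana) > …
Once the price passes £6,740, only Omar is left; the hammer falls at Mira's limit of £6,740.

Omar wins at £6,740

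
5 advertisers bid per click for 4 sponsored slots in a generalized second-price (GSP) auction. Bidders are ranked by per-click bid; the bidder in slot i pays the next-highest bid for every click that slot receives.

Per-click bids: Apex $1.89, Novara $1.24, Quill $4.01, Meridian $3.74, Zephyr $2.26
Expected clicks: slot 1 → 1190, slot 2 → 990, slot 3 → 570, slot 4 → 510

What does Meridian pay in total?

Meridian pays $2237.40

Ranked by bid: $4.01 (Quill) > $3.74 (Meridian) > $2.26 (Zephyr) > $1.89 (Apex) > $1.24 (Novara)
Meridian holds slot 2 → pays next bid $2.26 × 990 clicks = $2237.40.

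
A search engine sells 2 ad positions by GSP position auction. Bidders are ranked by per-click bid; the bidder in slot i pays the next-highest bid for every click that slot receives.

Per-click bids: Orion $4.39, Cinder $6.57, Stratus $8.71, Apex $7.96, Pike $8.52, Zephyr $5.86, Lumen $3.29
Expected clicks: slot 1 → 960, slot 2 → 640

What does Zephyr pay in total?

Zephyr pays $0.00

Sorting advertisers: $8.71 (Stratus) > $8.52 (Pike) > $7.96 (Apex) > …
Zephyr ranks below slot 2 → no slot, pays nothing.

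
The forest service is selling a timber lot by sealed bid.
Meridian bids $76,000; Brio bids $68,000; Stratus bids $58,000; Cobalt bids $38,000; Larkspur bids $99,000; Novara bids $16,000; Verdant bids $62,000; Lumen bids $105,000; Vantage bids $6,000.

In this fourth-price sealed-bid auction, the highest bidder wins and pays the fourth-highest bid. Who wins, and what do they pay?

Fourth-price sealed-bid auction: the highest bidder wins and pays the fourth-highest bid.
Sorting bids: 105,000 (Lumen) > 99,000 (Larkspur) > 76,000 (Meridian) > 68,000 (Brio) > 62,000 (Verdant) > 58,000 (Stratus) > …
Lumen wins; payment is bid #4 in the ranking = $68,000.

Lumen pays $68,000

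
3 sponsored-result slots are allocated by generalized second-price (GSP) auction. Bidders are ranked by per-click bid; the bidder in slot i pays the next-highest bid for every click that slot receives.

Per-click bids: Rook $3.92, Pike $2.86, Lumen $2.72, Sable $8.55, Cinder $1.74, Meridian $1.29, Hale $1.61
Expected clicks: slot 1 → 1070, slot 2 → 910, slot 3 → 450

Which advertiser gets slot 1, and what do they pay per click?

Sable; $3.92 per click

Ranked by bid: $8.55 (Sable) > $3.92 (Rook) > $2.86 (Pike) > $2.72 (Lumen) > …
Slot 1 goes to the first-ranked bidder, Sable, who pays the next bid down: $3.92/click.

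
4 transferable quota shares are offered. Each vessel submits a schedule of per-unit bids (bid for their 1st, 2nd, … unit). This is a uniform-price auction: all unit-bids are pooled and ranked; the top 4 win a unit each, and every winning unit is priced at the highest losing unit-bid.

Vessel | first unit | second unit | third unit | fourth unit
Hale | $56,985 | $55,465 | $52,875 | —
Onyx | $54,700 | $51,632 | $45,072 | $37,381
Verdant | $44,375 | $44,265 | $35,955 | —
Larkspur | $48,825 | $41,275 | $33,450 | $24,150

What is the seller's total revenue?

Total revenue: $206,528

Merging the schedules and taking the best 4: 56,985 (Hale-1), 55,465 (Hale-2), 54,700 (Onyx-1), 52,875 (Hale-3)
Highest rejected unit-bid = $51,632.
Allocation: Hale 3, Onyx 1. Every unit priced at $51,632.
Revenue = 4 × 51,632 = $206,528.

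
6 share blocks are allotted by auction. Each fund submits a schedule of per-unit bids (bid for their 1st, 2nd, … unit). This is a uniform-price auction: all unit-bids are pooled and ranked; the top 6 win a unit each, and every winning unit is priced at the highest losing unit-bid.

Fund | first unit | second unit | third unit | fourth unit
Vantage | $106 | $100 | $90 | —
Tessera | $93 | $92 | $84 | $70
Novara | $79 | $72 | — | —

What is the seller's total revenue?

Total revenue: $474

Merging the schedules and taking the best 6: 106 (Vantage-1), 100 (Vantage-2), 93 (Tessera-1), 92 (Tessera-2), 90 (Vantage-3), 84 (Tessera-3)
Highest rejected unit-bid = $79.
Allocation: Tessera 3, Vantage 3. Every unit priced at $79.
Revenue = 6 × 79 = $474.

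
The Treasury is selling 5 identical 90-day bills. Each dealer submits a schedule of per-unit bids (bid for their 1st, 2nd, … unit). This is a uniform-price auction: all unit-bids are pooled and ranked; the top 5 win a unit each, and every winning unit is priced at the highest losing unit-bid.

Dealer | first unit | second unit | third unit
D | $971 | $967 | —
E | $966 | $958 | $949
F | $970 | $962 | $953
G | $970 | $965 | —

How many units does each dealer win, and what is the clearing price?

D 2, E 1, F 1, G 1; clearing price $965

Merging the schedules and taking the best 5: 971 (D-1), 970 (F-1), 970 (G-1), 967 (D-2), 966 (E-1)
Highest rejected unit-bid = $965.
Allocation: D 2, E 1, F 1, G 1.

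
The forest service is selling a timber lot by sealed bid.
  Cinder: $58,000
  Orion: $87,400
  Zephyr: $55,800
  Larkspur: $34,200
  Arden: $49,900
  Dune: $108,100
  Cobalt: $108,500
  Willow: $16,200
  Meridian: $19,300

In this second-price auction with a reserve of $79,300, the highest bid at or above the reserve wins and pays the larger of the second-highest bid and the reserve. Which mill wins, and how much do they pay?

Rule: the highest bid at or above the reserve wins and pays the larger of the second-highest bid and the reserve.
Bids ranked: 108,500 (Cobalt) > 108,100 (Dune) > 87,400 (Orion) > 58,000 (Cinder) > 55,800 (Zephyr) > 49,900 (Arden) > …
Highest eligible bid: Cobalt at $108,500.
max(second-highest $108,100, reserve $79,300) = $108,100; the reserve does not bind.

Cobalt pays $108,100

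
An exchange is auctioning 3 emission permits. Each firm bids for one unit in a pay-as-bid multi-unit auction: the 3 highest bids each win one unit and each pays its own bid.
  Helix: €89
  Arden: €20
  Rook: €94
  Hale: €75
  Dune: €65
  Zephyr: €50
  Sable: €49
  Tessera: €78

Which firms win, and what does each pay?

Sorting: 94 (Rook), 89 (Helix), 78 (Tessera), 75 (Hale), 65 (Dune), …
Winners (3 units): Rook, Helix, Tessera.
Each winner pays its own bid: Rook €94, Helix €89, Tessera €78.

Rook €94, Helix €89, Tessera €78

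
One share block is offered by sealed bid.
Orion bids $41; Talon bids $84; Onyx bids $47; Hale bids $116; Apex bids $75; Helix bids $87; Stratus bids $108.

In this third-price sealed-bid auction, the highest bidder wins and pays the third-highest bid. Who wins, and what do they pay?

Sorting bids: 116 (Hale) > 108 (Stratus) > 87 (Helix) > 84 (Talon) > 75 (Apex) > 47 (Onyx) > …
Hale wins; payment is bid #3 in the ranking = $87.

Hale pays $87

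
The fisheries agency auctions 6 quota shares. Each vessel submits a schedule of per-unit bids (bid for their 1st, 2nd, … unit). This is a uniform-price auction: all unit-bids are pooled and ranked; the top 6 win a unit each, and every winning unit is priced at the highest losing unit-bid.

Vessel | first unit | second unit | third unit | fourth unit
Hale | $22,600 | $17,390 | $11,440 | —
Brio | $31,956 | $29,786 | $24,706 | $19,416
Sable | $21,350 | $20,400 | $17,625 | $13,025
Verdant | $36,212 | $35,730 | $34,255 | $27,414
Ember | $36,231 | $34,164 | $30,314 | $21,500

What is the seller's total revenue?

Merging the schedules and taking the best 6: 36,231 (Ember-1), 36,212 (Verdant-1), 35,730 (Verdant-2), 34,255 (Verdant-3), 34,164 (Ember-2), 31,956 (Brio-1)
Highest rejected unit-bid = $30,314.
Allocation: Brio 1, Ember 2, Verdant 3. Every unit priced at $30,314.
Revenue = 6 × 30,314 = $181,884.

Total revenue: $181,884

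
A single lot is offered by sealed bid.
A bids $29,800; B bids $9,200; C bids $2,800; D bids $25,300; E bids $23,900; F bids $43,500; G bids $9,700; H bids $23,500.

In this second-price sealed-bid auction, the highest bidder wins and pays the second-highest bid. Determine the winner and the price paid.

F pays $29,800

Bids in order: 43,500 (F) > 29,800 (A) > 25,300 (D) > 23,900 (E) > 23,500 (H) > 9,700 (G) > …
Second-price: F pays A's bid of $29,800.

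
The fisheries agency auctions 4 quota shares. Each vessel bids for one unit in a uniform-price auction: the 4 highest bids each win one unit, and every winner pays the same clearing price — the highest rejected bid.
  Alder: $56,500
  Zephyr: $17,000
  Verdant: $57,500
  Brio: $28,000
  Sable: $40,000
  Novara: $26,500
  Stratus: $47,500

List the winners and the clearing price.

Bids ranked high→low: 57,500 (Verdant), 56,500 (Alder), 47,500 (Stratus), 40,000 (Sable), 28,000 (Brio), 26,500 (Novara), …
Top 4: Verdant, Alder, Stratus, Sable.
First losing bid is Brio's $28,000, which sets the uniform price.

Verdant, Alder, Stratus, Sable; each pays $28,000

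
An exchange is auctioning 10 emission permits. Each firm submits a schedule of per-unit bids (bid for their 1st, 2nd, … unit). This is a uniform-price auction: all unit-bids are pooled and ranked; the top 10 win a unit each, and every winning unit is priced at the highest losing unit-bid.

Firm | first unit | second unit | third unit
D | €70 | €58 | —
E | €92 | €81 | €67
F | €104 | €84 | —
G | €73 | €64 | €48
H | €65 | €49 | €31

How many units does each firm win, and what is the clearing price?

D 2, E 3, F 2, G 2, H 1; clearing price €49

Merging the schedules and taking the best 10: 104 (F-1), 92 (E-1), 84 (F-2), 81 (E-2), 73 (G-1), 70 (D-1), 67 (E-3), 65 (H-1), 64 (G-2), 58 (D-2)
First bid not allocated: €49.
Allocation: D 2, E 3, F 2, G 2, H 1.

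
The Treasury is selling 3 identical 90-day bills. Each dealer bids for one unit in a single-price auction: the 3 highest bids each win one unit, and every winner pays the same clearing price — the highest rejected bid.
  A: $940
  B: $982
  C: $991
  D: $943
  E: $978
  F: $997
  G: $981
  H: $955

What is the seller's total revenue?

Total revenue: $2,943

Sorting: 997 (F), 991 (C), 982 (B), 981 (G), 978 (E), …
Winners (3 units): F, C, B.
First losing bid is G's $981, which sets the uniform price.
Total revenue = 3 × $981 = $2,943.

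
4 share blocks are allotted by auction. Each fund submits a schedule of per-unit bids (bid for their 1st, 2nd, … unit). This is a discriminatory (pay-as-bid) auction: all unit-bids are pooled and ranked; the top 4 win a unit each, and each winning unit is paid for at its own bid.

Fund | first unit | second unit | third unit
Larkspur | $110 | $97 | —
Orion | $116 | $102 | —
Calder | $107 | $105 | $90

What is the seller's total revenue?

Total revenue: $438

All unit-bids, highest first — top 4: 116 (Orion-1), 110 (Larkspur-1), 107 (Calder-1), 105 (Calder-2)
Next rejected bid: $102 (not a price — pay-as-bid).
Each winning unit pays its own bid.
Revenue = 116 + 110 + 107 + 105 = $438.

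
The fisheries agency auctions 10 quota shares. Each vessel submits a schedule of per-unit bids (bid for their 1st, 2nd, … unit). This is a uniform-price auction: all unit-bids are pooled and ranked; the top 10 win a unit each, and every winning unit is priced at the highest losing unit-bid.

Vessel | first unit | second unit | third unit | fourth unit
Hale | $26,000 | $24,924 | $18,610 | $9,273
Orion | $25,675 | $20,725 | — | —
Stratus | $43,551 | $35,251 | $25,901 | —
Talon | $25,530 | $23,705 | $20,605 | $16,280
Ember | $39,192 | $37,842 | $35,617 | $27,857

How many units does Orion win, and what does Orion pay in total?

All unit-bids, highest first — top 10: 43,551 (Stratus-1), 39,192 (Ember-1), 37,842 (Ember-2), 35,617 (Ember-3), 35,251 (Stratus-2), 27,857 (Ember-4), 26,000 (Hale-1), 25,901 (Stratus-3), 25,675 (Orion-1), 25,530 (Talon-1)
The (k+1)-th unit-bid is $24,924.
Orion wins 1 unit(s) at $24,924 each.

Orion: 1 unit, pays $24,924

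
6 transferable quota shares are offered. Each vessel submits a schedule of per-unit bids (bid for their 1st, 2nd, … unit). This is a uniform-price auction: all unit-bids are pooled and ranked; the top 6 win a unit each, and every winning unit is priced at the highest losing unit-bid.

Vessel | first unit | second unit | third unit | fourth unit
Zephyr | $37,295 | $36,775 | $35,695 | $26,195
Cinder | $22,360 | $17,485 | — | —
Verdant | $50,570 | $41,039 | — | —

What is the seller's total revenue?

Total revenue: $134,160

Merging the schedules and taking the best 6: 50,570 (Verdant-1), 41,039 (Verdant-2), 37,295 (Zephyr-1), 36,775 (Zephyr-2), 35,695 (Zephyr-3), 26,195 (Zephyr-4)
The (k+1)-th unit-bid is $22,360.
Allocation: Verdant 2, Zephyr 4. Every unit priced at $22,360.
Revenue = 6 × 22,360 = $134,160.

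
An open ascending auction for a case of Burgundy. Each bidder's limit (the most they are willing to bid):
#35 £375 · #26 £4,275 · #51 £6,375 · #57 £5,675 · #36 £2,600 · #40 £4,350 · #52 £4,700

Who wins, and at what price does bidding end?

Rule: the price rises until one bidder remains; the winner pays the price at which the last rival dropped out.
Limits in order: 6,375 (#51) > 5,675 (#57) > 4,700 (#52) > 4,350 (#40) > 4,275 (#26) > 2,600 (#36) > …
#57 is the last rival to drop out, at £5,675; #51 remains and wins at that price.

#51 wins at £5,675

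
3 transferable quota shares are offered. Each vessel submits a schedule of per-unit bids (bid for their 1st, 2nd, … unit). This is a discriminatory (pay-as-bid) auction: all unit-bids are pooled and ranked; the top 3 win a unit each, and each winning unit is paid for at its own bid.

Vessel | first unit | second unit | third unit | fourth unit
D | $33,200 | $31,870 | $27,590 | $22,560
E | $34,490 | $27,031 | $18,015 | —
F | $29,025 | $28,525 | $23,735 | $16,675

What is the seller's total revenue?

Total revenue: $99,560

All unit-bids, highest first — top 3: 34,490 (E-1), 33,200 (D-1), 31,870 (D-2)
Next rejected bid: $29,025 (not a price — pay-as-bid).
Each winning unit pays its own bid.
Revenue = 34,490 + 33,200 + 31,870 = $99,560.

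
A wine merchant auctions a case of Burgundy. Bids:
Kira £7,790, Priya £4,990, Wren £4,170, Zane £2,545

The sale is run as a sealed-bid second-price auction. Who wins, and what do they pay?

Kira pays £4,990

Sorting bids: 7,790 (Kira) > 4,990 (Priya) > 4,170 (Wren) > 2,545 (Zane)
Kira wins with the highest bid; price is set by the runner-up at £4,990.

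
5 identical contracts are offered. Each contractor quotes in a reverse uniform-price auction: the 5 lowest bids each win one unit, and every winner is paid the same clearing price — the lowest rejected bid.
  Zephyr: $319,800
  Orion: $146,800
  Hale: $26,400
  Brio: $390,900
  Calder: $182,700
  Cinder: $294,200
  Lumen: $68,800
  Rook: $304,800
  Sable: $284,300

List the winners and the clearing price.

Ordering the bids: 26,400 (Hale), 68,800 (Lumen), 146,800 (Orion), 182,700 (Calder), 284,300 (Sable), 294,200 (Cinder), 304,800 (Rook), …
The 5 lowest are Hale, Lumen, Orion, Calder, Sable.
First losing bid is Cinder's $294,200, which sets the uniform price.

Hale, Lumen, Orion, Calder, Sable; each is paid $294,200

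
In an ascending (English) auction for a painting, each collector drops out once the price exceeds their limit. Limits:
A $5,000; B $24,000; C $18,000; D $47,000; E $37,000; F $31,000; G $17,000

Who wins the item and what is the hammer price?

D wins at $37,000

Rule: the price rises until one bidder remains; the winner pays the price at which the last rival dropped out.
Sorting limits: 47,000 (D) > 37,000 (E) > 31,000 (F) > 24,000 (B) > 18,000 (C) > 17,000 (G) > …
Bidding ends when E exits at $37,000; D takes it.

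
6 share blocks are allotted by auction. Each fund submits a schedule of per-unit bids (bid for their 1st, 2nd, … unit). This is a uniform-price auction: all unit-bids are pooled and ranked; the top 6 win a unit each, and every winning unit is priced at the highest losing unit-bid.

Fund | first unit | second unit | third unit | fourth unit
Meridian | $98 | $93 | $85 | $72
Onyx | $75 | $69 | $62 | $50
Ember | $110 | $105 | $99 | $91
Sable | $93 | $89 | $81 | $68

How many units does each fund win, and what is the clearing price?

Pooled unit-bids ranked (top 6): 110 (Ember-1), 105 (Ember-2), 99 (Ember-3), 98 (Meridian-1), 93 (Meridian-2), 93 (Sable-1)
First bid not allocated: $91.
Allocation: Ember 3, Meridian 2, Sable 1.

Ember 3, Meridian 2, Sable 1; clearing price $91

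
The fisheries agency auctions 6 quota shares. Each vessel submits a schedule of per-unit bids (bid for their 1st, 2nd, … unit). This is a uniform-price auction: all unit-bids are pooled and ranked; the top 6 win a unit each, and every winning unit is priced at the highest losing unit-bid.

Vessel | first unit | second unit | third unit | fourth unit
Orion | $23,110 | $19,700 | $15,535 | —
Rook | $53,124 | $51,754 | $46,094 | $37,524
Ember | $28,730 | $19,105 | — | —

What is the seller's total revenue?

All unit-bids, highest first — top 6: 53,124 (Rook-1), 51,754 (Rook-2), 46,094 (Rook-3), 37,524 (Rook-4), 28,730 (Ember-1), 23,110 (Orion-1)
First bid not allocated: $19,700.
Allocation: Ember 1, Orion 1, Rook 4. Every unit priced at $19,700.
Revenue = 6 × 19,700 = $118,200.

Total revenue: $118,200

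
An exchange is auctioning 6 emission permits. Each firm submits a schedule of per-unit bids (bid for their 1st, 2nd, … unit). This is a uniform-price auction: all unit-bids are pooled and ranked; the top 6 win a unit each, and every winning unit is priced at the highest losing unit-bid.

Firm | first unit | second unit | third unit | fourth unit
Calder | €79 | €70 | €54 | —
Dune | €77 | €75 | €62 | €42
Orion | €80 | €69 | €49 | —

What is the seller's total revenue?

Pooled unit-bids ranked (top 6): 80 (Orion-1), 79 (Calder-1), 77 (Dune-1), 75 (Dune-2), 70 (Calder-2), 69 (Orion-2)
The (k+1)-th unit-bid is €62.
Allocation: Calder 2, Dune 2, Orion 2. Every unit priced at €62.
Revenue = 6 × 62 = €372.

Total revenue: €372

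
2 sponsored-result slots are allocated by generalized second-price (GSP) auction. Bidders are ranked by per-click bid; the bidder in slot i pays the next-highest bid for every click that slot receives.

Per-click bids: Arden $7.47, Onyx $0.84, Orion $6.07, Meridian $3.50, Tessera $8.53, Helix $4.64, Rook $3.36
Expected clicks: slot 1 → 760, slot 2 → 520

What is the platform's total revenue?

Per-click bids in order: $8.53 (Tessera) > $7.47 (Arden) > $6.07 (Orion) > …
Slot 1: Tessera pays $7.47 × 760 = $5677.20
Slot 2: Arden pays $6.07 × 520 = $3156.40
Total = $8833.60

Total revenue: $8833.60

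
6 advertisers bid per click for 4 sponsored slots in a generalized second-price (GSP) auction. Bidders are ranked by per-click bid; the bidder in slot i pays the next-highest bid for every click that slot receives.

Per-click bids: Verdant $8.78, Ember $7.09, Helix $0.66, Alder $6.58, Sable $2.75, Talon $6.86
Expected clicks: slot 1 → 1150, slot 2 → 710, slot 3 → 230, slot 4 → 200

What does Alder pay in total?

Sorting advertisers: $8.78 (Verdant) > $7.09 (Ember) > $6.86 (Talon) > $6.58 (Alder) > $2.75 (Sable) > …
Alder holds slot 4 → pays next bid $2.75 × 200 clicks = $550.00.

Alder pays $550.00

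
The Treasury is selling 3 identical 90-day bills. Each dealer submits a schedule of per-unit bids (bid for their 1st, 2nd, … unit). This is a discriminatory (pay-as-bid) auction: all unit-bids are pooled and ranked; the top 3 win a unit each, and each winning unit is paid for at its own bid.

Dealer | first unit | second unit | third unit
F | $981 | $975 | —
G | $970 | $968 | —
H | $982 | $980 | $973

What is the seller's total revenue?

Pooled unit-bids ranked (top 3): 982 (H-1), 981 (F-1), 980 (H-2)
Next rejected bid: $975 (not a price — pay-as-bid).
Each winning unit pays its own bid.
Revenue = 982 + 981 + 980 = $2,943.

Total revenue: $2,943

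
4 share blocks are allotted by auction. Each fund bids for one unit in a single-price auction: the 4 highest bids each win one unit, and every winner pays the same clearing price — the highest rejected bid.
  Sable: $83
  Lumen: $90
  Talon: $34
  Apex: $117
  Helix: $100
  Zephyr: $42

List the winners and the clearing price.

Bids ranked high→low: 117 (Apex), 100 (Helix), 90 (Lumen), 83 (Sable), 42 (Zephyr), 34 (Talon)
Top 4: Apex, Helix, Lumen, Sable.
First losing bid is Zephyr's $42, which sets the uniform price.

Apex, Helix, Lumen, Sable; each pays $42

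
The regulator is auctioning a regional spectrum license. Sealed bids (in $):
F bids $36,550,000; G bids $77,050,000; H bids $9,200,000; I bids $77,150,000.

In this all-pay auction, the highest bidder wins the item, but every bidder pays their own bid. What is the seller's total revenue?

Sorting bids: 77,150,000 (I) > 77,050,000 (G) > 36,550,000 (F) > 9,200,000 (H)
Every bidder forfeits their bid regardless of winning.
Revenue = 36,550,000 + 77,050,000 + 9,200,000 + 77,150,000 = $199,950,000.

Total revenue: $199,950,000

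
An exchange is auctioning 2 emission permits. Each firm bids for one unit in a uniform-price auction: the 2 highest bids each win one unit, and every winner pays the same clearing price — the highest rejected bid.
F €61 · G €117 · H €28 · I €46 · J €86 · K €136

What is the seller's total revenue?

Bids ranked high→low: 136 (K), 117 (G), 86 (J), 61 (F), …
The 2 highest are K, G.
Highest unsuccessful bid: €86 → clearing price.
Total revenue = 2 × €86 = €172.

Total revenue: €172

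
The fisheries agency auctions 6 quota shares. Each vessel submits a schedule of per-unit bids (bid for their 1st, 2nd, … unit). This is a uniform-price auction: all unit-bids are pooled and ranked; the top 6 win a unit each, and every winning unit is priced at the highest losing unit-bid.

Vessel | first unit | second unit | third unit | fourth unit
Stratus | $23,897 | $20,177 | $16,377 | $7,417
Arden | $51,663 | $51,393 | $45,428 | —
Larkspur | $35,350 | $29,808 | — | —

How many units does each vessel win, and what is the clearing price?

Arden 3, Larkspur 2, Stratus 1; clearing price $20,177

All unit-bids, highest first — top 6: 51,663 (Arden-1), 51,393 (Arden-2), 45,428 (Arden-3), 35,350 (Larkspur-1), 29,808 (Larkspur-2), 23,897 (Stratus-1)
The (k+1)-th unit-bid is $20,177.
Allocation: Arden 3, Larkspur 2, Stratus 1.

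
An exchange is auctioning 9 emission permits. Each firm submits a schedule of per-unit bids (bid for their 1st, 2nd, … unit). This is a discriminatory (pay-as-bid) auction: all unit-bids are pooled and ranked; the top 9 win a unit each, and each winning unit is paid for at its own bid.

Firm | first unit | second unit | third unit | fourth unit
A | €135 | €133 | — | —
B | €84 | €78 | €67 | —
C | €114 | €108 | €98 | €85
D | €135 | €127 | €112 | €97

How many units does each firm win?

A 2, C 3, D 4

Merging the schedules and taking the best 9: 135 (A-1), 135 (D-1), 133 (A-2), 127 (D-2), 114 (C-1), 112 (D-3), 108 (C-2), 98 (C-3), 97 (D-4)
Next rejected bid: €85 (not a price — pay-as-bid).
Allocation: A 2, C 3, D 4.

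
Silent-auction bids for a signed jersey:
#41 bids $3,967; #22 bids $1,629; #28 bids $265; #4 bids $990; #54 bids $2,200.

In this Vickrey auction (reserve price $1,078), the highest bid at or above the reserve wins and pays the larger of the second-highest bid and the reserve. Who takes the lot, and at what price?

#41 pays $2,200

Bids in order: 3,967 (#41) > 2,200 (#54) > 1,629 (#22) > 990 (#4) > 265 (#28)
Highest eligible bid: #41 at $3,967.
max(second-highest $2,200, reserve $1,078) = $2,200; the reserve does not bind.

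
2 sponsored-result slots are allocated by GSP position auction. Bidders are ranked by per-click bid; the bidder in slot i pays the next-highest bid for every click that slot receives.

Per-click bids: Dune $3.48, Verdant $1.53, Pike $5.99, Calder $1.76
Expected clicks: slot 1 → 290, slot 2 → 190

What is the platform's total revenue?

Sorting advertisers: $5.99 (Pike) > $3.48 (Dune) > $1.76 (Calder) > …
Slot 1: Pike pays $3.48 × 290 = $1009.20
Slot 2: Dune pays $1.76 × 190 = $334.40
Total = $1343.60

Total revenue: $1343.60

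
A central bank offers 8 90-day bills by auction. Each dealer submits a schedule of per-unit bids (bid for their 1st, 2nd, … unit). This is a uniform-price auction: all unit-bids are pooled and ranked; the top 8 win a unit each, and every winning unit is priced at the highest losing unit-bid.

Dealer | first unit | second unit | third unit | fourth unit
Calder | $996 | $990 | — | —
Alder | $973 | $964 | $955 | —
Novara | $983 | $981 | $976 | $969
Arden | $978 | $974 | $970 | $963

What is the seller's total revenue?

Total revenue: $7,760

All unit-bids, highest first — top 8: 996 (Calder-1), 990 (Calder-2), 983 (Novara-1), 981 (Novara-2), 978 (Arden-1), 976 (Novara-3), 974 (Arden-2), 973 (Alder-1)
First bid not allocated: $970.
Allocation: Alder 1, Arden 2, Calder 2, Novara 3. Every unit priced at $970.
Revenue = 8 × 970 = $7,760.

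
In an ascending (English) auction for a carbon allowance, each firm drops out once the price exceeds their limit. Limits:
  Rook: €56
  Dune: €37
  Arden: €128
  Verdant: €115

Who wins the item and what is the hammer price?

Limits in order: 128 (Arden) > 115 (Verdant) > 56 (Rook) > 37 (Dune)
Bidding ends when Verdant exits at €115; Arden takes it.

Arden wins at €115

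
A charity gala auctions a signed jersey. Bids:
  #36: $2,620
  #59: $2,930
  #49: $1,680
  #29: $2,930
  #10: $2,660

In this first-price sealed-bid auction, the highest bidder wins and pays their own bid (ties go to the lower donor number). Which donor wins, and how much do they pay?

First-price sealed-bid auction: the highest bidder wins and pays their own bid.
Bids in order: 2,930 (#29) > 2,930 (#59) > 2,660 (#10) > 2,620 (#36) > 1,680 (#49)
Tie at $2,930 → #29 wins by tie-break.
First-price: #29 pays what they bid, $2,930.

#29 pays $2,930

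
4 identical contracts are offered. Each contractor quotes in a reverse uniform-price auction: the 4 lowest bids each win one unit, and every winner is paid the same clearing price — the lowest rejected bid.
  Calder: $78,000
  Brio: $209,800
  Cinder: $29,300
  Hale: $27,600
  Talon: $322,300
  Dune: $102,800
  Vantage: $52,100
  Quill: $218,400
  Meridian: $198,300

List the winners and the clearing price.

Hale, Cinder, Vantage, Calder; each is paid $102,800

Ordering the bids: 27,600 (Hale), 29,300 (Cinder), 52,100 (Vantage), 78,000 (Calder), 102,800 (Dune), 198,300 (Meridian), …
The 4 lowest are Hale, Cinder, Vantage, Calder.
Lowest unsuccessful bid: $102,800 → clearing price.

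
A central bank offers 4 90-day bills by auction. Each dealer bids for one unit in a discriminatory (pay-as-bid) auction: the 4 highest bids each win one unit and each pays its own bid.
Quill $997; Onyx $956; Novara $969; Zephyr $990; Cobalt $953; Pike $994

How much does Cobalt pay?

Bids ranked high→low: 997 (Quill), 994 (Pike), 990 (Zephyr), 969 (Novara), 956 (Onyx), 953 (Cobalt)
Top 4: Quill, Pike, Zephyr, Novara.
Cobalt does not win → $0.

Cobalt pays $0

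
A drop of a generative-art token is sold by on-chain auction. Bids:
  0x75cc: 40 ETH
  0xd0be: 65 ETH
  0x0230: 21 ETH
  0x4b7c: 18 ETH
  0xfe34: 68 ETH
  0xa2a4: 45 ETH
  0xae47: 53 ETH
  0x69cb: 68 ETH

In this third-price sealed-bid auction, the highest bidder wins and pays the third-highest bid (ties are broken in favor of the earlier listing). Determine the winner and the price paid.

0xfe34 pays 65 ETH

Sorting bids: 68 (0xfe34) > 68 (0x69cb) > 65 (0xd0be) > 53 (0xae47) > 45 (0xa2a4) > 40 (0x75cc) > …
0xfe34 and 0x69cb tie at 68 ETH; tie-break gives it to 0xfe34.
0xfe34 is highest; pays the third-highest bid, 65 ETH.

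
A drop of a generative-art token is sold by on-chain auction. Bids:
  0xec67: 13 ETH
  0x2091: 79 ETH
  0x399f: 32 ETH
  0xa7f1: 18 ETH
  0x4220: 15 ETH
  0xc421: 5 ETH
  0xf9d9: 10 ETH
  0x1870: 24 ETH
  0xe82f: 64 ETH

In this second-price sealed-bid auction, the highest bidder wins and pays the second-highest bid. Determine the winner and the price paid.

0x2091 pays 64 ETH

Sorting bids: 79 (0x2091) > 64 (0xe82f) > 32 (0x399f) > 24 (0x1870) > 18 (0xa7f1) > 15 (0x4220) > …
0x2091 is highest; pays the second-highest bid, 64 ETH.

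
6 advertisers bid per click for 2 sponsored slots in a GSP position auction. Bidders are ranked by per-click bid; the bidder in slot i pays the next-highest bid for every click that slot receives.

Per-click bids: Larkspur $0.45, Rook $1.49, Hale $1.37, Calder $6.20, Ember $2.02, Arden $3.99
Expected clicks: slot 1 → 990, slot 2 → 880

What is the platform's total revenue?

Total revenue: $5727.70

Ranked by bid: $6.20 (Calder) > $3.99 (Arden) > $2.02 (Ember) > …
Slot 1: Calder pays $3.99 × 990 = $3950.10
Slot 2: Arden pays $2.02 × 880 = $1777.60
Total = $5727.70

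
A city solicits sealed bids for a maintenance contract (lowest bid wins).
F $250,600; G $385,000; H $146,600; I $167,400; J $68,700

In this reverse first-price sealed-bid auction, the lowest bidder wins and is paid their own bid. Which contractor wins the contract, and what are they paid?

Sorting bids: 68,700 (J) < 146,600 (H) < 167,400 (I) < 250,600 (F) < 385,000 (G)
First-price: J is paid what they bid, $68,700.

J is paid $68,700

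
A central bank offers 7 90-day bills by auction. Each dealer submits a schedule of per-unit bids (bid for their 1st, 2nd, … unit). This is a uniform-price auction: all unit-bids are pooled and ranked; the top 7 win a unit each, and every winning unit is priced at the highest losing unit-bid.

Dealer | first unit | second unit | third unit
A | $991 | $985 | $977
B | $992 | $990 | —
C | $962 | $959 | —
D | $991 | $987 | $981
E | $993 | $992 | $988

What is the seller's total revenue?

Pooled unit-bids ranked (top 7): 993 (E-1), 992 (B-1), 992 (E-2), 991 (A-1), 991 (D-1), 990 (B-2), 988 (E-3)
The (k+1)-th unit-bid is $987.
Allocation: A 1, B 2, D 1, E 3. Every unit priced at $987.
Revenue = 7 × 987 = $6,909.

Total revenue: $6,909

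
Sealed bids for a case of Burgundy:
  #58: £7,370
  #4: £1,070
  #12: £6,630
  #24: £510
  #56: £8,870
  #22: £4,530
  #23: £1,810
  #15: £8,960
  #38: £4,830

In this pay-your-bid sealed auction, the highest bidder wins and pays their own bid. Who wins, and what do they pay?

#15 pays £8,960

Bids ranked: 8,960 (#15) > 8,870 (#56) > 7,370 (#58) > 6,630 (#12) > 4,830 (#38) > 4,530 (#22) > …
First-price: #15 pays what they bid, £8,960.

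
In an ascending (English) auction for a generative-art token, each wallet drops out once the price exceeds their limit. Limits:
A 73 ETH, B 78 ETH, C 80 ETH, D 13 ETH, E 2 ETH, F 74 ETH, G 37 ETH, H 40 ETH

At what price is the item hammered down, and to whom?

C wins at 78 ETH

Limits in order: 80 (C) > 78 (B) > 74 (F) > 73 (A) > 40 (H) > 37 (G) > …
B is the last rival to drop out, at 78 ETH; C remains and wins at that price.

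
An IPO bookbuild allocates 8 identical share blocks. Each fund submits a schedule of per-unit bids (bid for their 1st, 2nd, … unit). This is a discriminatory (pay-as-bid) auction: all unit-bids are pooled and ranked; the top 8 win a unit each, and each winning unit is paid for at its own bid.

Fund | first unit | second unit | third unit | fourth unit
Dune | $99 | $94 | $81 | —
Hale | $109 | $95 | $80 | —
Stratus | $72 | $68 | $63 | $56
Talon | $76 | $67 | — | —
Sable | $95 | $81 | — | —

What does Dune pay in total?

Pooled unit-bids ranked (top 8): 109 (Hale-1), 99 (Dune-1), 95 (Hale-2), 95 (Sable-1), 94 (Dune-2), 81 (Dune-3), 81 (Sable-2), 80 (Hale-3)
Next rejected bid: $76 (not a price — pay-as-bid).
Dune's winning unit-bids: 99 + 94 + 81 = $274.

Dune pays $274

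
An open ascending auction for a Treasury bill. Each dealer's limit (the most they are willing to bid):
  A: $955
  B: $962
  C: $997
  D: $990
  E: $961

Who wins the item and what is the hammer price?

C wins at $990

Rule: the price rises until one bidder remains; the winner pays the price at which the last rival dropped out.
Limits ranked: 997 (C) > 990 (D) > 962 (B) > 961 (E) > 955 (A)
D is the last rival to drop out, at $990; C remains and wins at that price.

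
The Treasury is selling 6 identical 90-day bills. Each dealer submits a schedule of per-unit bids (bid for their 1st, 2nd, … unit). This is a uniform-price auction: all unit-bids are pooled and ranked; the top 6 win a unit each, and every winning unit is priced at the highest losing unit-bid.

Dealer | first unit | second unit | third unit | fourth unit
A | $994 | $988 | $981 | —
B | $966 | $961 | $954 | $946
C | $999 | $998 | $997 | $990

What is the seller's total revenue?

Pooled unit-bids ranked (top 6): 999 (C-1), 998 (C-2), 997 (C-3), 994 (A-1), 990 (C-4), 988 (A-2)
First bid not allocated: $981.
Allocation: A 2, C 4. Every unit priced at $981.
Revenue = 6 × 981 = $5,886.

Total revenue: $5,886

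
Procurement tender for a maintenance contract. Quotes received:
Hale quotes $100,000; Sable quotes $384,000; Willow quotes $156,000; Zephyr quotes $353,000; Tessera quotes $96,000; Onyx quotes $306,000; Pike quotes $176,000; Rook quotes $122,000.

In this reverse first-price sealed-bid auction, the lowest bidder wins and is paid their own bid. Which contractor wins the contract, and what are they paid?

Tessera is paid $96,000

Bids ranked: 96,000 (Tessera) < 100,000 (Hale) < 122,000 (Rook) < 156,000 (Willow) < 176,000 (Pike) < 306,000 (Onyx) < …
Tessera is lowest → is paid own bid, $96,000.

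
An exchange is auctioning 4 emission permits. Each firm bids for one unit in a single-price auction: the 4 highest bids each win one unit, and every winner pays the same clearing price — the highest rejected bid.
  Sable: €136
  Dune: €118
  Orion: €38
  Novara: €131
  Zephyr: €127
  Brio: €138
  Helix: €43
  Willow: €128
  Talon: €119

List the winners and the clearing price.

Brio, Sable, Novara, Willow; each pays €127

Sorting: 138 (Brio), 136 (Sable), 131 (Novara), 128 (Willow), 127 (Zephyr), 119 (Talon), …
The 4 highest are Brio, Sable, Novara, Willow.
Highest unsuccessful bid: €127 → clearing price.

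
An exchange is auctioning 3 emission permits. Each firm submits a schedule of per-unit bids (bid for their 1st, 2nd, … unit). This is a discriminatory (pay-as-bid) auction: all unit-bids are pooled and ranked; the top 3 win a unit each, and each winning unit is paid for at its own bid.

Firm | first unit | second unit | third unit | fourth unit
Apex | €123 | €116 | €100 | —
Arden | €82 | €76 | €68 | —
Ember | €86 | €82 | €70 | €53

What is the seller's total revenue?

Total revenue: €339

Pooled unit-bids ranked (top 3): 123 (Apex-1), 116 (Apex-2), 100 (Apex-3)
Next rejected bid: €86 (not a price — pay-as-bid).
Each winning unit pays its own bid.
Revenue = 123 + 116 + 100 = €339.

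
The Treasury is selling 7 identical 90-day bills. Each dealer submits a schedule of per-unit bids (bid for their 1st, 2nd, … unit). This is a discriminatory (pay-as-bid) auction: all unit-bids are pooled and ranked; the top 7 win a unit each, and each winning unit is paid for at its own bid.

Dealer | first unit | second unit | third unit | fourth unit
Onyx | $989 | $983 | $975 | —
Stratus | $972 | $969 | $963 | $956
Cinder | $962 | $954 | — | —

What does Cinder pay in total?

Pooled unit-bids ranked (top 7): 989 (Onyx-1), 983 (Onyx-2), 975 (Onyx-3), 972 (Stratus-1), 969 (Stratus-2), 963 (Stratus-3), 962 (Cinder-1)
Next rejected bid: $956 (not a price — pay-as-bid).
Cinder's winning unit-bids: 962 = $962.

Cinder pays $962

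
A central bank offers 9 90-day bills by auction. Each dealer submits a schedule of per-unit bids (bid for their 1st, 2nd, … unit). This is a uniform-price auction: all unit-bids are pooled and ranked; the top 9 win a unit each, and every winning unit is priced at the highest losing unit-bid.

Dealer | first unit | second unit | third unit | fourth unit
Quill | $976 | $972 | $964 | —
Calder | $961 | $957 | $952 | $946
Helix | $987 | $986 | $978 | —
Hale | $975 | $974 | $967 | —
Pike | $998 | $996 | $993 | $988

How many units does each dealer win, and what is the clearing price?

All unit-bids, highest first — top 9: 998 (Pike-1), 996 (Pike-2), 993 (Pike-3), 988 (Pike-4), 987 (Helix-1), 986 (Helix-2), 978 (Helix-3), 976 (Quill-1), 975 (Hale-1)
The (k+1)-th unit-bid is $974.
Allocation: Hale 1, Helix 3, Pike 4, Quill 1.

Hale 1, Helix 3, Pike 4, Quill 1; clearing price $974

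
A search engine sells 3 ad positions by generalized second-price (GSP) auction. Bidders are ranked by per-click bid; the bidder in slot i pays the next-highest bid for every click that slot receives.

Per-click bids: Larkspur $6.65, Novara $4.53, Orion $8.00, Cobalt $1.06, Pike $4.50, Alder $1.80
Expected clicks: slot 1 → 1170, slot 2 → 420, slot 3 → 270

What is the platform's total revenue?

Total revenue: $10898.10

Sorting advertisers: $8.00 (Orion) > $6.65 (Larkspur) > $4.53 (Novara) > $4.50 (Pike) > …
Slot 1: Orion pays $6.65 × 1170 = $7780.50
Slot 2: Larkspur pays $4.53 × 420 = $1902.60
Slot 3: Novara pays $4.50 × 270 = $1215.00
Total = $10898.10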